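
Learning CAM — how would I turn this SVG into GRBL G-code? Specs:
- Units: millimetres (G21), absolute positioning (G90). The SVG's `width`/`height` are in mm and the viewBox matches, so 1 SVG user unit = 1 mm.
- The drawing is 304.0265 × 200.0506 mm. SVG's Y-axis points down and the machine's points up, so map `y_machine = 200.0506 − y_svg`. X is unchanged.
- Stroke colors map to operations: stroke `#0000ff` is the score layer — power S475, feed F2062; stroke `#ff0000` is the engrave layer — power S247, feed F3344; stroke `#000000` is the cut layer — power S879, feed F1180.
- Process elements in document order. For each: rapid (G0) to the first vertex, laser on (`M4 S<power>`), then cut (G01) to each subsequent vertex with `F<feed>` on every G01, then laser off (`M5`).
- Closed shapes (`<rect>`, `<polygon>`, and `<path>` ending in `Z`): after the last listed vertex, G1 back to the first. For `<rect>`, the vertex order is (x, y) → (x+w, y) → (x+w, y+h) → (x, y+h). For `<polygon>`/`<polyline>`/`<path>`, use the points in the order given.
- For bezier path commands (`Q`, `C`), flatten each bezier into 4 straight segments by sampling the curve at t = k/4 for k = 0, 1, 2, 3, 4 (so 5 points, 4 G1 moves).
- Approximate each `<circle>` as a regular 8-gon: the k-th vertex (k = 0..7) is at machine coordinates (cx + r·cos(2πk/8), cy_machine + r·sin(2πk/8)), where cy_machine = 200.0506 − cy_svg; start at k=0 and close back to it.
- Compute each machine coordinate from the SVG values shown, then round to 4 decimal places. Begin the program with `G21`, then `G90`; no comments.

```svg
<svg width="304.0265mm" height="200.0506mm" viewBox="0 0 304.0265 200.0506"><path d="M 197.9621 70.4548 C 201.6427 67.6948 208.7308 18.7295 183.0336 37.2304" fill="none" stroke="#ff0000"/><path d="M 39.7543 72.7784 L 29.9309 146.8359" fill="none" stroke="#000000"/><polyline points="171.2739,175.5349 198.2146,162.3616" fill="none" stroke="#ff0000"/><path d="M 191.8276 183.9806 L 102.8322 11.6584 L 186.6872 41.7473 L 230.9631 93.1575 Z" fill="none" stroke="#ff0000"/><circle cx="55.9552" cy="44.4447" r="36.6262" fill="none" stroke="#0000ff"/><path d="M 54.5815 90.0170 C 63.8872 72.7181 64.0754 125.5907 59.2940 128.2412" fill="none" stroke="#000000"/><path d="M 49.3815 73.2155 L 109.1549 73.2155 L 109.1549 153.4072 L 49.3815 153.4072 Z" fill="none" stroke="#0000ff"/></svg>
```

viewBox `0 0 304.0265 200.0506` with mm width/height → 1 unit = 1 mm. Flip: y_m = 200.0506 − y_svg.

**Shape 1** — `<path>` cubic bezier, stroke `#ff0000` → engrave (S247, F3344). Control points (SVG): P0=(197.9621,70.4548), P1=(201.6427,67.6948), P2=(208.7308,18.7295), P3=(183.0336,37.2304); sampled at t=k/4. Machine vertices: (197.9621,129.5958) → (200.7959,138.5532) → (201.5145,154.1808) → (196.7248,165.8221) → (183.0336,162.8202). Open path.

**Shape 2** — `<path>` line segment, stroke `#000000` → cut (S879, F1180). Machine vertices: (39.7543,127.2722) → (29.9309,53.2147). Open path.

**Shape 3** — `<polyline>` line segment, stroke `#ff0000` → engrave (S247, F3344). Machine vertices: (171.2739,24.5157) → (198.2146,37.6890). Open path.

**Shape 4** — `<path>` closed polygon, stroke `#ff0000` → engrave (S247, F3344). Machine vertices: (191.8276,16.0700) → (102.8322,188.3922) → (186.6872,158.3033) → (230.9631,106.8931) → (191.8276,16.0700). Closed: final G1 returns to the first vertex.

**Shape 5** — `<circle>` circle, stroke `#0000ff` → score (S475, F2062). Machine vertices: (92.5814,155.6059) → (81.8538,181.5045) → (55.9552,192.2321) → (30.0566,181.5045) → (19.3290,155.6059) → (30.0566,129.7073) → (55.9552,118.9797) → (81.8538,129.7073) → (92.5814,155.6059). Closed: final G1 returns to the first vertex.

**Shape 6** — `<path>` cubic bezier, stroke `#000000` → cut (S879, F1180). Control points (SVG): P0=(54.5815,90.0170), P1=(63.8872,72.7181), P2=(64.0754,125.5907), P3=(59.2940,128.2412); sampled at t=k/4. Machine vertices: (54.5815,110.0336) → (59.9161,111.7318) → (62.2204,98.4025) → (61.8834,81.3328) → (59.2940,71.8094). Open path.

**Shape 7** — `<path>` rectangle, stroke `#0000ff` → score (S475, F2062). Machine vertices: (49.3815,126.8351) → (109.1549,126.8351) → (109.1549,46.6434) → (49.3815,46.6434) → (49.3815,126.8351). Closed: final G1 returns to the first vertex.

G21
G90
G0 X197.9621 Y129.5958
M4 S247
G01 X200.7959 Y138.5532 F3344
G01 X201.5145 Y154.1808 F3344
G01 X196.7248 Y165.8221 F3344
G01 X183.0336 Y162.8202 F3344
M5
G0 X39.7543 Y127.2722
M4 S879
G01 X29.9309 Y53.2147 F1180
M5
G0 X171.2739 Y24.5157
M4 S247
G01 X198.2146 Y37.6890 F3344
M5
G0 X191.8276 Y16.0700
M4 S247
G01 X102.8322 Y188.3922 F3344
G01 X186.6872 Y158.3033 F3344
G01 X230.9631 Y106.8931 F3344
G01 X191.8276 Y16.0700 F3344
M5
G0 X92.5814 Y155.6059
M4 S475
G01 X81.8538 Y181.5045 F2062
G01 X55.9552 Y192.2321 F2062
G01 X30.0566 Y181.5045 F2062
G01 X19.3290 Y155.6059 F2062
G01 X30.0566 Y129.7073 F2062
G01 X55.9552 Y118.9797 F2062
G01 X81.8538 Y129.7073 F2062
G01 X92.5814 Y155.6059 F2062
M5
G0 X54.5815 Y110.0336
M4 S879
G01 X59.9161 Y111.7318 F1180
G01 X62.2204 Y98.4025 F1180
G01 X61.8834 Y81.3328 F1180
G01 X59.2940 Y71.8094 F1180
M5
G0 X49.3815 Y126.8351
M4 S475
G01 X109.1549 Y126.8351 F2062
G01 X109.1549 Y46.6434 F2062
G01 X49.3815 Y46.6434 F2062
G01 X49.3815 Y126.8351 F2062
M5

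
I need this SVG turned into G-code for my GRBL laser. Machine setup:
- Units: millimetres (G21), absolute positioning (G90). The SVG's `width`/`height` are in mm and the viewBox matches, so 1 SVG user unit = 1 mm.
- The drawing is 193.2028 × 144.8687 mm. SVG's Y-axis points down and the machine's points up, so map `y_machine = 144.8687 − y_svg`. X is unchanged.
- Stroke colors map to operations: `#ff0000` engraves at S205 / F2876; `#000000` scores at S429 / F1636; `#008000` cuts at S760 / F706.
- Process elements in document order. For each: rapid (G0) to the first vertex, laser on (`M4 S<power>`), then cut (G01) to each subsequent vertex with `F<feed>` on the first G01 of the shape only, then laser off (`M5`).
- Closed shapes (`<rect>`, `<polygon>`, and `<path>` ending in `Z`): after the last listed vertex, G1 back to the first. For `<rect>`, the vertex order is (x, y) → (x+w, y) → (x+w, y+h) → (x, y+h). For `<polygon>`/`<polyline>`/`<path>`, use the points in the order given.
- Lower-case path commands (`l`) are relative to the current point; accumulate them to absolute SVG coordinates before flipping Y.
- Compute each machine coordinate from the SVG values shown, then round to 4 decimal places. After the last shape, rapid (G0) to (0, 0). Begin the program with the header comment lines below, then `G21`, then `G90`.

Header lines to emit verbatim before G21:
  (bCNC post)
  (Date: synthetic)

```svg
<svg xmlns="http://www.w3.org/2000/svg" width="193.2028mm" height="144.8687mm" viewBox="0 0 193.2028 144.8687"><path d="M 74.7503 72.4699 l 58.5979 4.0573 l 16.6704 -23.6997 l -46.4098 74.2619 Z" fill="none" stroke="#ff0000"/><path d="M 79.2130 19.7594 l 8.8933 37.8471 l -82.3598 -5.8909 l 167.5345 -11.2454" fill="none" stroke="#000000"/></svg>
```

viewBox `0 0 193.2028 144.8687` with mm width/height → 1 unit = 1 mm. Flip: y_m = 144.8687 − y_svg.

**Shape 1** — `<path>` closed polygon, stroke `#ff0000` → engrave (S205, F2876). Machine vertices: (74.7503,72.3988) → (133.3482,68.3415) → (150.0186,92.0412) → (103.6088,17.7793) → (74.7503,72.3988). Closed: final G1 returns to the first vertex.

**Shape 2** — `<path>` open polyline, stroke `#000000` → score (S429, F1636). Machine vertices: (79.2130,125.1093) → (88.1063,87.2622) → (5.7465,93.1531) → (173.2810,104.3985). Open path.

(bCNC post)
(Date: synthetic)
G21
G90
G0 X74.7503 Y72.3988
M4 S205
G01 X133.3482 Y68.3415 F2876
G01 X150.0186 Y92.0412
G01 X103.6088 Y17.7793
G01 X74.7503 Y72.3988
M5
G0 X79.2130 Y125.1093
M4 S429
G01 X88.1063 Y87.2622 F1636
G01 X5.7465 Y93.1531
G01 X173.2810 Y104.3985
M5
G0 X0.0000 Y0.0000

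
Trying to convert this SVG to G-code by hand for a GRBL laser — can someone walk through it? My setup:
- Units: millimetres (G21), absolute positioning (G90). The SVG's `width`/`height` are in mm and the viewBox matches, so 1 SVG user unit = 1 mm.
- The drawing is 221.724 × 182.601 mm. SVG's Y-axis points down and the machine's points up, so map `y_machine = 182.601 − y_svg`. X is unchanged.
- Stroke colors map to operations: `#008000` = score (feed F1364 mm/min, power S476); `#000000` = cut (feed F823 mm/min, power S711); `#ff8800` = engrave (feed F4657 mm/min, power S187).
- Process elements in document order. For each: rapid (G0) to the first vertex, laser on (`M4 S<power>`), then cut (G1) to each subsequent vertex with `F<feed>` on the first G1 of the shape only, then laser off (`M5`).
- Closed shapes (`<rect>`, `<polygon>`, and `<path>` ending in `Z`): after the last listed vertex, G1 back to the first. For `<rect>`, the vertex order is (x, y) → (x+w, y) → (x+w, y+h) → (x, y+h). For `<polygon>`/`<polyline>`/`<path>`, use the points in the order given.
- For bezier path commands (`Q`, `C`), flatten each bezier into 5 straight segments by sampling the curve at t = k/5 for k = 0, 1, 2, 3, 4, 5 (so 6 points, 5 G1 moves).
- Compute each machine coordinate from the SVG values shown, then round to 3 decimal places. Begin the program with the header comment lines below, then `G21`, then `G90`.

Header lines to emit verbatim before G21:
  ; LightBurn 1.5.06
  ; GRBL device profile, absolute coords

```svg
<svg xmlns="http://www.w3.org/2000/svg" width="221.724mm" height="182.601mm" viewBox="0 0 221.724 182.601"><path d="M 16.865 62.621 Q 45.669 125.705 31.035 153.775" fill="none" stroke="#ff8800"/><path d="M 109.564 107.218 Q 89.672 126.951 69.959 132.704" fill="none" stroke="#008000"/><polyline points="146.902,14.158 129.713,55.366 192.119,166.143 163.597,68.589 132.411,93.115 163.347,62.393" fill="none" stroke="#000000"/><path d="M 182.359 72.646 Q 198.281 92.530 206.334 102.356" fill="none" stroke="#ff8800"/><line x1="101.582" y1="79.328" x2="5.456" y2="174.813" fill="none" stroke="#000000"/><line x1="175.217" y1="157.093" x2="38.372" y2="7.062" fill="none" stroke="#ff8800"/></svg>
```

; LightBurn 1.5.06
; GRBL device profile, absolute coords
G21
G90
G0 X16.865 Y119.980
M4 S187
G1 X26.649 Y96.147 F4657
G1 X32.958 Y75.115
G1 X35.792 Y56.884
G1 X35.151 Y41.455
G1 X31.035 Y28.826
M5
G0 X109.564 Y75.383
M4 S476
G1 X101.614 Y68.049 F1364
G1 X93.679 Y61.833
G1 X85.758 Y56.736
G1 X77.851 Y52.757
G1 X69.959 Y49.897
M5
G0 X146.902 Y168.443
M4 S711
G1 X129.713 Y127.235 F823
G1 X192.119 Y16.458
G1 X163.597 Y114.012
G1 X132.411 Y89.486
G1 X163.347 Y120.208
M5
G0 X182.359 Y109.955
M4 S187
G1 X188.413 Y102.404 F4657
G1 X193.838 Y95.657
G1 X198.633 Y89.715
G1 X202.798 Y84.578
G1 X206.334 Y80.245
M5
G0 X101.582 Y103.273
M4 S711
G1 X5.456 Y7.788 F823
M5
G0 X175.217 Y25.508
M4 S187
G1 X38.372 Y175.539 F4657
M5

1 u = 1 mm; y_m = 182.601 − y.

[1] `<path>` quadratic bezier, #ff8800→engrave S187 F4657: (16.865,119.980) → (26.649,96.147) → (32.958,75.115) → (35.792,56.884) → (35.151,41.455) → (31.035,28.826)

[2] `<path>` quadratic bezier, #008000→score S476 F1364: (109.564,75.383) → (101.614,68.049) → (93.679,61.833) → (85.758,56.736) → (77.851,52.757) → (69.959,49.897)

[3] `<polyline>` open polyline, #000000→cut S711 F823: (146.902,168.443) → (129.713,127.235) → (192.119,16.458) → (163.597,114.012) → (132.411,89.486) → (163.347,120.208)

[4] `<path>` quadratic bezier, #ff8800→engrave S187 F4657: (182.359,109.955) → (188.413,102.404) → (193.838,95.657) → (198.633,89.715) → (202.798,84.578) → (206.334,80.245)

[5] `<line>` line segment, #000000→cut S711 F823: (101.582,103.273) → (5.456,7.788)

[6] `<line>` line segment, #ff8800→engrave S187 F4657: (175.217,25.508) → (38.372,175.539)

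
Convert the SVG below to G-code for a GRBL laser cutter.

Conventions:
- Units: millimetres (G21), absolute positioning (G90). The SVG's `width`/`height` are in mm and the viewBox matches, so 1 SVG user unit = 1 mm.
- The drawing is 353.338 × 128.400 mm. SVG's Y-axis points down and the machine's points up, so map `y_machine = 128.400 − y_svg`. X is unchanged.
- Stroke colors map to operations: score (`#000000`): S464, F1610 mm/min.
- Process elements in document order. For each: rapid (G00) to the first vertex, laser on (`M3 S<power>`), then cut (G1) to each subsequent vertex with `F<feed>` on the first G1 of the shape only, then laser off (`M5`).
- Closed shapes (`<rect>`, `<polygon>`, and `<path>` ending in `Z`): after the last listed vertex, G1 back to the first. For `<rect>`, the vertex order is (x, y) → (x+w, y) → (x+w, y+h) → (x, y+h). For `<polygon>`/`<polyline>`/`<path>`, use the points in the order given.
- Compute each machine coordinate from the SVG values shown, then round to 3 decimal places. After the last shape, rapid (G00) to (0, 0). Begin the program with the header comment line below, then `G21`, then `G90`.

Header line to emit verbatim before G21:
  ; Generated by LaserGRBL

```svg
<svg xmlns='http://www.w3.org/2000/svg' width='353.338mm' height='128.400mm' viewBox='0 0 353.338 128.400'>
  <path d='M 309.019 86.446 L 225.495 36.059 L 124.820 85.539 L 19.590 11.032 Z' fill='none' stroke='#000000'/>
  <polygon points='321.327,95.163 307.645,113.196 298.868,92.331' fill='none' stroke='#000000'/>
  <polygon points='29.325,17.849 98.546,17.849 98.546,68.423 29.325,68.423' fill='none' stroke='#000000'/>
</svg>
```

; Generated by LaserGRBL
G21
G90
G00 X309.019 Y41.954
M3 S464
G1 X225.495 Y92.341 F1610
G1 X124.820 Y42.861
G1 X19.590 Y117.368
G1 X309.019 Y41.954
M5
G00 X321.327 Y33.237
M3 S464
G1 X307.645 Y15.204 F1610
G1 X298.868 Y36.069
G1 X321.327 Y33.237
M5
G00 X29.325 Y110.551
M3 S464
G1 X98.546 Y110.551 F1610
G1 X98.546 Y59.977
G1 X29.325 Y59.977
G1 X29.325 Y110.551
M5
G00 X0.000 Y0.000

viewBox `0 0 353.338 128.400` with mm width/height → 1 unit = 1 mm. Flip: y_m = 128.400 − y_svg.

**Shape 1** — `<path>` closed polygon, stroke `#000000` → score (S464, F1610). Machine vertices: (309.019,41.954) → (225.495,92.341) → (124.820,42.861) → (19.590,117.368) → (309.019,41.954). Closed: final G1 returns to the first vertex.

**Shape 2** — `<polygon>` regular polygon, stroke `#000000` → score (S464, F1610). Machine vertices: (321.327,33.237) → (307.645,15.204) → (298.868,36.069) → (321.327,33.237). Closed: final G1 returns to the first vertex.

**Shape 3** — `<polygon>` rectangle, stroke `#000000` → score (S464, F1610). Machine vertices: (29.325,110.551) → (98.546,110.551) → (98.546,59.977) → (29.325,59.977) → (29.325,110.551). Closed: final G1 returns to the first vertex.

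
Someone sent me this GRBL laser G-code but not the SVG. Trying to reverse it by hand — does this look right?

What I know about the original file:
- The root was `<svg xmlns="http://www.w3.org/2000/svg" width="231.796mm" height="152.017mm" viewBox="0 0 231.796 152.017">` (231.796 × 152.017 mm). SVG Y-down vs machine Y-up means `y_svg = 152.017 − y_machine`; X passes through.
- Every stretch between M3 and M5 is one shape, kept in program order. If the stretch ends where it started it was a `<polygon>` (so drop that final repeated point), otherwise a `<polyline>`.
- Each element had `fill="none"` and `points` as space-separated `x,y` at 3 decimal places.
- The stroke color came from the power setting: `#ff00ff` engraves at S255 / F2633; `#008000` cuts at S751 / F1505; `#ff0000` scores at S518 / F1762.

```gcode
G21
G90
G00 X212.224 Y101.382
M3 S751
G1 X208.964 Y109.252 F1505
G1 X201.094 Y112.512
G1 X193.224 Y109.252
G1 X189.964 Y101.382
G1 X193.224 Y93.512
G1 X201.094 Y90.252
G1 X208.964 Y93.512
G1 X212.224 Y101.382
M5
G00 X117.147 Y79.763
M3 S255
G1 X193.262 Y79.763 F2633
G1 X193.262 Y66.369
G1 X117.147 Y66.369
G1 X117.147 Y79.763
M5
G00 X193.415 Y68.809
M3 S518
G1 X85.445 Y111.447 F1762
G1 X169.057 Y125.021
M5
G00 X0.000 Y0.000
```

<svg xmlns="http://www.w3.org/2000/svg" width="231.796mm" height="152.017mm" viewBox="0 0 231.796 152.017">
  <polygon points="212.224,50.635 208.964,42.765 201.094,39.505 193.224,42.765 189.964,50.635 193.224,58.505 201.094,61.765 208.964,58.505" fill="none" stroke="#008000"/>
  <polygon points="117.147,72.254 193.262,72.254 193.262,85.648 117.147,85.648" fill="none" stroke="#ff00ff"/>
  <polyline points="193.415,83.208 85.445,40.570 169.057,26.996" fill="none" stroke="#ff0000"/>
</svg>

Machine Y-up, SVG Y-down with viewBox height 152.017, so y_svg = 152.017 − y_machine; X carries over.

Run 1: the run's S751 means `#008000` (cut). The run returns to its start, so emit a `<polygon>` with points (Y-flipped): 212.224,50.635 208.964,42.765 201.094,39.505 193.224,42.765 189.964,50.635 193.224,58.505 201.094,61.765 208.964,58.505.

Run 2: S255 ⇒ engrave layer `#ff00ff`. The run returns to its start, so emit a `<polygon>` with points (Y-flipped): 117.147,72.254 193.262,72.254 193.262,85.648 117.147,85.648.

Run 3: the run's S518 means `#ff0000` (score). The run is open, so emit a `<polyline>` with points (Y-flipped): 193.415,83.208 85.445,40.570 169.057,26.996.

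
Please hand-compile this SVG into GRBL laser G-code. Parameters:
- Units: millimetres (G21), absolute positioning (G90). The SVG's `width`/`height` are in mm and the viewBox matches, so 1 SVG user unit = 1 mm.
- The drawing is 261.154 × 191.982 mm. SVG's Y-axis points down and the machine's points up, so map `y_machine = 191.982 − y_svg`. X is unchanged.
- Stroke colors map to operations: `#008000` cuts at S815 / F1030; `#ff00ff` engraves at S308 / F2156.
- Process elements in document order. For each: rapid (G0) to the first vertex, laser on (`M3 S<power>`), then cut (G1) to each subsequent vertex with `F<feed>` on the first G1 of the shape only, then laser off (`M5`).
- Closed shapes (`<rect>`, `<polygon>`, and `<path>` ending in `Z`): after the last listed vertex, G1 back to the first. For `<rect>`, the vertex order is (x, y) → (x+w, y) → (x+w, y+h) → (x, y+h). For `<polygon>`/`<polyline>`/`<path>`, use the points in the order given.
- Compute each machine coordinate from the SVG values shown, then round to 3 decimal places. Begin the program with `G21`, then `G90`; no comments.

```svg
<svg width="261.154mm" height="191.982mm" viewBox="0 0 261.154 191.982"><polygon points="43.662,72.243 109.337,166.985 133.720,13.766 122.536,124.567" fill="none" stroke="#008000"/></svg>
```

1 u = 1 mm; y_m = 191.982 − y.

[1] `<polygon>` closed polygon, #008000→cut S815 F1030: (43.662,119.739) → (109.337,24.997) → (133.720,178.216) → (122.536,67.415) → (43.662,119.739) (closed)

G21
G90
G0 X43.662 Y119.739
M3 S815
G1 X109.337 Y24.997 F1030
G1 X133.720 Y178.216
G1 X122.536 Y67.415
G1 X43.662 Y119.739
M5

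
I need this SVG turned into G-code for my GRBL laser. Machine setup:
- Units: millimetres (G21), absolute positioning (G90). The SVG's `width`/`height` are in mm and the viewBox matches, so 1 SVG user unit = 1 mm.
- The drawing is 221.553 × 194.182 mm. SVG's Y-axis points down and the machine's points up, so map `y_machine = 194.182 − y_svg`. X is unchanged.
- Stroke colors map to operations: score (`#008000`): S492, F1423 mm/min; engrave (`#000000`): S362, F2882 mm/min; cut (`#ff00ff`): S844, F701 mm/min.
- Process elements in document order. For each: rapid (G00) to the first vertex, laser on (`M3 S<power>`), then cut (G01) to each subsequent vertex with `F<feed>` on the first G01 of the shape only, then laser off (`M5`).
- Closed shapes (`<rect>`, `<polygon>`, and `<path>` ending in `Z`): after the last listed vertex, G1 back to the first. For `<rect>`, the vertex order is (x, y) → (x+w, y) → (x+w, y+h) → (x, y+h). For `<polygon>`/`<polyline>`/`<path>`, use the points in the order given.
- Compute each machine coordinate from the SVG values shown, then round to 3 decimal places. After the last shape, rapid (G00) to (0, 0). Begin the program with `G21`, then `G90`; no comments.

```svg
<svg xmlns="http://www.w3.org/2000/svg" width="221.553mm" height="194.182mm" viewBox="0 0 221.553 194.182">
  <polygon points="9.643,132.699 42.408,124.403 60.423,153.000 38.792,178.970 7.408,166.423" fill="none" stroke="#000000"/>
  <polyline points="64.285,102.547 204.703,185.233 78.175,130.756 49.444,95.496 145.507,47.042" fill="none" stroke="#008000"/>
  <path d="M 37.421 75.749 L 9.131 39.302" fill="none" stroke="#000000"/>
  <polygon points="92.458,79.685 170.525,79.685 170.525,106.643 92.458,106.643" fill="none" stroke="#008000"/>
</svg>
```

G21
G90
G00 X9.643 Y61.483
M3 S362
G01 X42.408 Y69.779 F2882
G01 X60.423 Y41.182
G01 X38.792 Y15.212
G01 X7.408 Y27.759
G01 X9.643 Y61.483
M5
G00 X64.285 Y91.635
M3 S492
G01 X204.703 Y8.949 F1423
G01 X78.175 Y63.426
G01 X49.444 Y98.686
G01 X145.507 Y147.140
M5
G00 X37.421 Y118.433
M3 S362
G01 X9.131 Y154.880 F2882
M5
G00 X92.458 Y114.497
M3 S492
G01 X170.525 Y114.497 F1423
G01 X170.525 Y87.539
G01 X92.458 Y87.539
G01 X92.458 Y114.497
M5
G00 X0.000 Y0.000

viewBox `0 0 221.553 194.182` with mm width/height → 1 unit = 1 mm. Flip: y_m = 194.182 − y_svg.

**Shape 1** — `<polygon>` regular polygon, stroke `#000000` → engrave (S362, F2882). Machine vertices: (9.643,61.483) → (42.408,69.779) → (60.423,41.182) → (38.792,15.212) → (7.408,27.759) → (9.643,61.483). Closed: final G1 returns to the first vertex.

**Shape 2** — `<polyline>` open polyline, stroke `#008000` → score (S492, F1423). Machine vertices: (64.285,91.635) → (204.703,8.949) → (78.175,63.426) → (49.444,98.686) → (145.507,147.140). Open path.

**Shape 3** — `<path>` line segment, stroke `#000000` → engrave (S362, F2882). Machine vertices: (37.421,118.433) → (9.131,154.880). Open path.

**Shape 4** — `<polygon>` rectangle, stroke `#008000` → score (S492, F1423). Machine vertices: (92.458,114.497) → (170.525,114.497) → (170.525,87.539) → (92.458,87.539) → (92.458,114.497). Closed: final G1 returns to the first vertex.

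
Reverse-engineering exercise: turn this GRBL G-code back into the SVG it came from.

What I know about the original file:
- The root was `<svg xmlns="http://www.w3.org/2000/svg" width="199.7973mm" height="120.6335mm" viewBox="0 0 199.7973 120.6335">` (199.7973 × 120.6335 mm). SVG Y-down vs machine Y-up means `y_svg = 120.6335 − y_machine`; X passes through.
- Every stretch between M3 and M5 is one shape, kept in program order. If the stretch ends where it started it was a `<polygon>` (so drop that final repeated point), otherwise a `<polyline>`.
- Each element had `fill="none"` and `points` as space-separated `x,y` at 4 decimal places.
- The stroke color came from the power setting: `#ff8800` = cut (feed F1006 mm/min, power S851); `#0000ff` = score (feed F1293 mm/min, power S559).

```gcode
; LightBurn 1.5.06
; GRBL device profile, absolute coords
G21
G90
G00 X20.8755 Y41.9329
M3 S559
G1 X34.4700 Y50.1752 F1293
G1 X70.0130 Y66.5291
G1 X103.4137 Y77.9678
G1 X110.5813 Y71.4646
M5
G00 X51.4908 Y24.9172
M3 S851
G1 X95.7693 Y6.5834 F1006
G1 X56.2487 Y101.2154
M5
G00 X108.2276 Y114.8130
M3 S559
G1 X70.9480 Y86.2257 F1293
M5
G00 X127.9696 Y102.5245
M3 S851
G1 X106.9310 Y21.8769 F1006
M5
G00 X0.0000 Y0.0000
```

<svg xmlns="http://www.w3.org/2000/svg" width="199.7973mm" height="120.6335mm" viewBox="0 0 199.7973 120.6335">
  <polyline points="20.8755,78.7006 34.4700,70.4583 70.0130,54.1044 103.4137,42.6657 110.5813,49.1689" fill="none" stroke="#0000ff"/>
  <polyline points="51.4908,95.7163 95.7693,114.0501 56.2487,19.4181" fill="none" stroke="#ff8800"/>
  <polyline points="108.2276,5.8205 70.9480,34.4078" fill="none" stroke="#0000ff"/>
  <polyline points="127.9696,18.1090 106.9310,98.7566" fill="none" stroke="#ff8800"/>
</svg>

y_svg = 120.6335 − y_m.

[1] S559→`#0000ff` (score); open run; points: 20.8755,78.7006 34.4700,70.4583 70.0130,54.1044 103.4137,42.6657 110.5813,49.1689

[2] S851→`#ff8800` (cut); open run; points: 51.4908,95.7163 95.7693,114.0501 56.2487,19.4181

[3] S559→`#0000ff` (score); open run; points: 108.2276,5.8205 70.9480,34.4078

[4] S851→`#ff8800` (cut); open run; points: 127.9696,18.1090 106.9310,98.7566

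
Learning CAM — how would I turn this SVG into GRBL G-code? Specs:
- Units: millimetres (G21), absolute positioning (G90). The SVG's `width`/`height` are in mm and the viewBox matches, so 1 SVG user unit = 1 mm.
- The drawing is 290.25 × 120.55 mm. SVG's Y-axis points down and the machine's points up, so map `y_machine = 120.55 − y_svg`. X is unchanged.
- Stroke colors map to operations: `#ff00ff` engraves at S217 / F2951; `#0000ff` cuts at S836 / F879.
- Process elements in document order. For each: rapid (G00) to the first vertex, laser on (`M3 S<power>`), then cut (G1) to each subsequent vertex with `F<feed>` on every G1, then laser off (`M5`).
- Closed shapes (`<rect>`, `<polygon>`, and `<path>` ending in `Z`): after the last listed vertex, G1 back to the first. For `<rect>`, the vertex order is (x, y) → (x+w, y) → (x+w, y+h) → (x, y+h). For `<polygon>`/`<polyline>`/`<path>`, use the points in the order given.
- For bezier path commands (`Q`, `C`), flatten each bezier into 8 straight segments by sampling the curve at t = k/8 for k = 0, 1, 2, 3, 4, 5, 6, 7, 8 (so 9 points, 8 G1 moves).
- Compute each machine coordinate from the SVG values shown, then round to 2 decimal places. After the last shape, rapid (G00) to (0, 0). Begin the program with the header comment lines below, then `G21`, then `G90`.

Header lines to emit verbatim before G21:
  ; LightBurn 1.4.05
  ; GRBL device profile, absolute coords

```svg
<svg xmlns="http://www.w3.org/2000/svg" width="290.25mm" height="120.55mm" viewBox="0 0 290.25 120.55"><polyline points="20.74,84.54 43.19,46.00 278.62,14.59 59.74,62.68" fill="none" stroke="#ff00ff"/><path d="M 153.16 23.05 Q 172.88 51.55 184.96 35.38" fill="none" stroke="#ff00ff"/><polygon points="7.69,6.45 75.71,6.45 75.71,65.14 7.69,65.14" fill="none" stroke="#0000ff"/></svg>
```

; LightBurn 1.4.05
; GRBL device profile, absolute coords
G21
G90
G00 X20.74 Y36.01
M3 S217
G1 X43.19 Y74.55 F2951
G1 X278.62 Y105.96 F2951
G1 X59.74 Y57.87 F2951
M5
G00 X153.16 Y97.50
M3 S217
G1 X157.97 Y91.07 F2951
G1 X162.54 Y86.04 F2951
G1 X166.88 Y82.41 F2951
G1 X170.97 Y80.17 F2951
G1 X174.83 Y79.32 F2951
G1 X178.44 Y79.88 F2951
G1 X181.82 Y81.83 F2951
G1 X184.96 Y85.17 F2951
M5
G00 X7.69 Y114.10
M3 S836
G1 X75.71 Y114.10 F879
G1 X75.71 Y55.41 F879
G1 X7.69 Y55.41 F879
G1 X7.69 Y114.10 F879
M5
G00 X0.00 Y0.00

viewBox `0 0 290.25 120.55` with mm width/height → 1 unit = 1 mm. Flip: y_m = 120.55 − y_svg.

**Shape 1** — `<polyline>` open polyline, stroke `#ff00ff` → engrave (S217, F2951). Machine vertices: (20.74,36.01) → (43.19,74.55) → (278.62,105.96) → (59.74,57.87). Open path.

**Shape 2** — `<path>` quadratic bezier, stroke `#ff00ff` → engrave (S217, F2951). Control points (SVG): P0=(153.16,23.05), P1=(172.88,51.55), P2=(184.96,35.38); sampled at t=k/8. Machine vertices: (153.16,97.50) → (157.97,91.07) → (162.54,86.04) → (166.88,82.41) → (170.97,80.17) → (174.83,79.32) → (178.44,79.88) → (181.82,81.83) → (184.96,85.17). Open path.

**Shape 3** — `<polygon>` rectangle, stroke `#0000ff` → cut (S836, F879). Machine vertices: (7.69,114.10) → (75.71,114.10) → (75.71,55.41) → (7.69,55.41) → (7.69,114.10). Closed: final G1 returns to the first vertex.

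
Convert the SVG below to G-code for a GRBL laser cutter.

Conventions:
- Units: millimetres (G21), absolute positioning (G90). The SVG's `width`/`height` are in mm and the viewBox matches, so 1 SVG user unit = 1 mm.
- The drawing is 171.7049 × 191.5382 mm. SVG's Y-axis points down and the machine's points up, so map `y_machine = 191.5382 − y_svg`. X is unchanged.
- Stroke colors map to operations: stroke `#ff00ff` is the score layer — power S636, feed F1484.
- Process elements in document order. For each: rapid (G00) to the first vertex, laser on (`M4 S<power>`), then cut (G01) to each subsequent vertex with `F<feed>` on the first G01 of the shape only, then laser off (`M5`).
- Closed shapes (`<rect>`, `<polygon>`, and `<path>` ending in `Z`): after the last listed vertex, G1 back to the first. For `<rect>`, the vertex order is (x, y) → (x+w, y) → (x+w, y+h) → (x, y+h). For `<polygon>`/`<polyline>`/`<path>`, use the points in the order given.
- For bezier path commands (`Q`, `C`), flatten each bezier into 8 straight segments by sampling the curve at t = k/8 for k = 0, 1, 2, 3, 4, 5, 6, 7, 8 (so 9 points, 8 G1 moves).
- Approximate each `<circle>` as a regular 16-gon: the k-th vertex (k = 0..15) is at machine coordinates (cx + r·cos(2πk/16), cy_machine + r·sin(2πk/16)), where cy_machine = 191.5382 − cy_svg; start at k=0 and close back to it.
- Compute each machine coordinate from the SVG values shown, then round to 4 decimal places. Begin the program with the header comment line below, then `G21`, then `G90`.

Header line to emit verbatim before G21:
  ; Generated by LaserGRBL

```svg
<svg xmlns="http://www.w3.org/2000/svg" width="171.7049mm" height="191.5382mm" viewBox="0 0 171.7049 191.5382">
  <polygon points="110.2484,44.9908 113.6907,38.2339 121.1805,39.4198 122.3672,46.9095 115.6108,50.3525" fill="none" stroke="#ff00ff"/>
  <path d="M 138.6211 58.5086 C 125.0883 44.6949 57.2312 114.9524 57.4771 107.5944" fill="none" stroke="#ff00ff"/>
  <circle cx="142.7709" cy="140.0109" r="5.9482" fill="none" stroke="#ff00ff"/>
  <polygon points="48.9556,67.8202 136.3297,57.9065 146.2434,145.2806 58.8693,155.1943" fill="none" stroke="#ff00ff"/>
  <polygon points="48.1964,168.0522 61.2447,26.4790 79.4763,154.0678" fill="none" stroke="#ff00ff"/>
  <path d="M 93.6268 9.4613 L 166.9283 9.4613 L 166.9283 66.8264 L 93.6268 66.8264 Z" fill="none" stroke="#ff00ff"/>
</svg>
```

Since the viewBox matches the mm dimensions, user units are millimetres directly. The only transform is the Y-flip y_m = 191.5382 − y_svg.

Shape 1 is a regular polygon drawn with `<polygon>`. Its stroke #ff00ff means score at S636, F1484. After flipping Y the toolpath is (110.2484,146.5474) → (113.6907,153.3043) → (121.1805,152.1184) → (122.3672,144.6287) → (115.6108,141.1857) → (110.2484,146.5474), returning to the start.

Shape 2 is a cubic bezier drawn with `<path>`. Its stroke #ff00ff means score at S636, F1484. After flipping Y the toolpath is (138.6211,133.0296) → (131.2390,134.5847) → (120.1986,130.1529) → (106.9348,121.6289) → (92.8821,110.9076) → (79.4753,99.8836) → (68.1491,90.4519) → (60.3381,84.5070) → (57.4771,83.9438).

Shape 3 is a circle drawn with `<circle>`. Its stroke #ff00ff means score at S636, F1484. After flipping Y the toolpath is (148.7191,51.5273) → (148.2663,53.8036) → (146.9769,55.7333) → (145.0472,57.0227) → (142.7709,57.4755) → (140.4946,57.0227) → (138.5649,55.7333) → (137.2755,53.8036) → (136.8227,51.5273) → (137.2755,49.2510) → (138.5649,47.3213) → (140.4946,46.0319) → (142.7709,45.5791) → (145.0472,46.0319) → (146.9769,47.3213) → (148.2663,49.2510) → (148.7191,51.5273), returning to the start.

Shape 4 is a regular polygon drawn with `<polygon>`. Its stroke #ff00ff means score at S636, F1484. After flipping Y the toolpath is (48.9556,123.7180) → (136.3297,133.6317) → (146.2434,46.2576) → (58.8693,36.3439) → (48.9556,123.7180), returning to the start.

Shape 5 is a closed polygon drawn with `<polygon>`. Its stroke #ff00ff means score at S636, F1484. After flipping Y the toolpath is (48.1964,23.4860) → (61.2447,165.0592) → (79.4763,37.4704) → (48.1964,23.4860), returning to the start.

Shape 6 is a rectangle drawn with `<path>`. Its stroke #ff00ff means score at S636, F1484. After flipping Y the toolpath is (93.6268,182.0769) → (166.9283,182.0769) → (166.9283,124.7118) → (93.6268,124.7118) → (93.6268,182.0769), returning to the start.

; Generated by LaserGRBL
G21
G90
G00 X110.2484 Y146.5474
M4 S636
G01 X113.6907 Y153.3043 F1484
G01 X121.1805 Y152.1184
G01 X122.3672 Y144.6287
G01 X115.6108 Y141.1857
G01 X110.2484 Y146.5474
M5
G00 X138.6211 Y133.0296
M4 S636
G01 X131.2390 Y134.5847 F1484
G01 X120.1986 Y130.1529
G01 X106.9348 Y121.6289
G01 X92.8821 Y110.9076
G01 X79.4753 Y99.8836
G01 X68.1491 Y90.4519
G01 X60.3381 Y84.5070
G01 X57.4771 Y83.9438
M5
G00 X148.7191 Y51.5273
M4 S636
G01 X148.2663 Y53.8036 F1484
G01 X146.9769 Y55.7333
G01 X145.0472 Y57.0227
G01 X142.7709 Y57.4755
G01 X140.4946 Y57.0227
G01 X138.5649 Y55.7333
G01 X137.2755 Y53.8036
G01 X136.8227 Y51.5273
G01 X137.2755 Y49.2510
G01 X138.5649 Y47.3213
G01 X140.4946 Y46.0319
G01 X142.7709 Y45.5791
G01 X145.0472 Y46.0319
G01 X146.9769 Y47.3213
G01 X148.2663 Y49.2510
G01 X148.7191 Y51.5273
M5
G00 X48.9556 Y123.7180
M4 S636
G01 X136.3297 Y133.6317 F1484
G01 X146.2434 Y46.2576
G01 X58.8693 Y36.3439
G01 X48.9556 Y123.7180
M5
G00 X48.1964 Y23.4860
M4 S636
G01 X61.2447 Y165.0592 F1484
G01 X79.4763 Y37.4704
G01 X48.1964 Y23.4860
M5
G00 X93.6268 Y182.0769
M4 S636
G01 X166.9283 Y182.0769 F1484
G01 X166.9283 Y124.7118
G01 X93.6268 Y124.7118
G01 X93.6268 Y182.0769
M5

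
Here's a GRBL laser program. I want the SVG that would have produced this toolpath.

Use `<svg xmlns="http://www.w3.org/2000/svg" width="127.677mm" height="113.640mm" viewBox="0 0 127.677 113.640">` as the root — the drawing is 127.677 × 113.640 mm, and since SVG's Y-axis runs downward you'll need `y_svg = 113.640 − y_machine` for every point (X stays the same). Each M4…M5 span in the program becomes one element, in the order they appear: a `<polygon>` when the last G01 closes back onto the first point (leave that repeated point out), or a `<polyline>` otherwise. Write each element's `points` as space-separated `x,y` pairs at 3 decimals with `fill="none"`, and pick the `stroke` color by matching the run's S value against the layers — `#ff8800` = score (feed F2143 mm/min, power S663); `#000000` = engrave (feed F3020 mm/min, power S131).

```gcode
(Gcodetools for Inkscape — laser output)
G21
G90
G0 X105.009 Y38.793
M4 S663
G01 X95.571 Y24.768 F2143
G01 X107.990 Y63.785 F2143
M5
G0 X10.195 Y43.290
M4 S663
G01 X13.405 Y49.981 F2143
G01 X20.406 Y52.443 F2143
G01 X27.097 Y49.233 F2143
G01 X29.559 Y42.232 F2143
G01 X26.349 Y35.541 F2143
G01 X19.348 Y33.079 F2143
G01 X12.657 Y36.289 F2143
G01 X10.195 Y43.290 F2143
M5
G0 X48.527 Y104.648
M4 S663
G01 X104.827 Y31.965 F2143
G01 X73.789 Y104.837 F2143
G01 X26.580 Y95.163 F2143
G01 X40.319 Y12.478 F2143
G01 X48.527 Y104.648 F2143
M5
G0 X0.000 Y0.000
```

<svg xmlns="http://www.w3.org/2000/svg" width="127.677mm" height="113.640mm" viewBox="0 0 127.677 113.640">
  <polyline points="105.009,74.847 95.571,88.872 107.990,49.855" fill="none" stroke="#ff8800"/>
  <polygon points="10.195,70.350 13.405,63.659 20.406,61.197 27.097,64.407 29.559,71.408 26.349,78.099 19.348,80.561 12.657,77.351" fill="none" stroke="#ff8800"/>
  <polygon points="48.527,8.992 104.827,81.675 73.789,8.803 26.580,18.477 40.319,101.162" fill="none" stroke="#ff8800"/>
</svg>

Machine Y-up, SVG Y-down with viewBox height 113.640, so y_svg = 113.640 − y_machine; X carries over. Every run uses S663, so all elements get stroke `#ff8800` (score).

Run 1: The run is open, so emit a `<polyline>` with points (Y-flipped): 105.009,74.847 95.571,88.872 107.990,49.855.

Run 2: The run returns to its start, so emit a `<polygon>` with points (Y-flipped): 10.195,70.350 13.405,63.659 20.406,61.197 27.097,64.407 29.559,71.408 26.349,78.099 19.348,80.561 12.657,77.351.

Run 3: The run returns to its start, so emit a `<polygon>` with points (Y-flipped): 48.527,8.992 104.827,81.675 73.789,8.803 26.580,18.477 40.319,101.162.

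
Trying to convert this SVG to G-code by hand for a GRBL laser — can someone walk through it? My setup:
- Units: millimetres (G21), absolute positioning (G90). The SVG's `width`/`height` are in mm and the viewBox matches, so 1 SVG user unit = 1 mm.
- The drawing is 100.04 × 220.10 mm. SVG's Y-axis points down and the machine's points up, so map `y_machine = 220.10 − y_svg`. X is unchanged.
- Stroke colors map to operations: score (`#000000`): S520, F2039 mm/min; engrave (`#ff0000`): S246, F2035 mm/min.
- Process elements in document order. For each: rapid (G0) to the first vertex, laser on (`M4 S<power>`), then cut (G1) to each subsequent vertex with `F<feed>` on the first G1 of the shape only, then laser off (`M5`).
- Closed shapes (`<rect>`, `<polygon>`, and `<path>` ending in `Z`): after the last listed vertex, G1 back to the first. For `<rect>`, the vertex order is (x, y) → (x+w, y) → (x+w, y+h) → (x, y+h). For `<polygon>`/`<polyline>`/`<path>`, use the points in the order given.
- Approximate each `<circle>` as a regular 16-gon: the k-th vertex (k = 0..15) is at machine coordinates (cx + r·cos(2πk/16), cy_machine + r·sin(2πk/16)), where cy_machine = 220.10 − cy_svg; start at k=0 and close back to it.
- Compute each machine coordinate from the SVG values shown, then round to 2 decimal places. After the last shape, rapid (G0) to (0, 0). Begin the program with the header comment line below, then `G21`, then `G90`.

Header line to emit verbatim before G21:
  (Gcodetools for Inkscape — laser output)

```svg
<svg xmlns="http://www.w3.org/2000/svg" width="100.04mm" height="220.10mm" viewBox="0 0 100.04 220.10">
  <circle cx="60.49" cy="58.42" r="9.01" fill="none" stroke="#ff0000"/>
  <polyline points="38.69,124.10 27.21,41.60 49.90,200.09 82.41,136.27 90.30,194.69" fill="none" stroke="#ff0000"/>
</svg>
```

(Gcodetools for Inkscape — laser output)
G21
G90
G0 X69.50 Y161.68
M4 S246
G1 X68.81 Y165.13 F2035
G1 X66.86 Y168.05
G1 X63.94 Y170.00
G1 X60.49 Y170.69
G1 X57.04 Y170.00
G1 X54.12 Y168.05
G1 X52.17 Y165.13
G1 X51.48 Y161.68
G1 X52.17 Y158.23
G1 X54.12 Y155.31
G1 X57.04 Y153.36
G1 X60.49 Y152.67
G1 X63.94 Y153.36
G1 X66.86 Y155.31
G1 X68.81 Y158.23
G1 X69.50 Y161.68
M5
G0 X38.69 Y96.00
M4 S246
G1 X27.21 Y178.50 F2035
G1 X49.90 Y20.01
G1 X82.41 Y83.83
G1 X90.30 Y25.41
M5
G0 X0.00 Y0.00

Since the viewBox matches the mm dimensions, user units are millimetres directly. The only transform is the Y-flip y_m = 220.10 − y_svg.

Shape 1 is a circle drawn with `<circle>`. Its stroke #ff0000 means engrave at S246, F2035. After flipping Y the toolpath is (69.50,161.68) → (68.81,165.13) → (66.86,168.05) → (63.94,170.00) → (60.49,170.69) → (57.04,170.00) → (54.12,168.05) → (52.17,165.13) → (51.48,161.68) → (52.17,158.23) → (54.12,155.31) → (57.04,153.36) → (60.49,152.67) → (63.94,153.36) → (66.86,155.31) → (68.81,158.23) → (69.50,161.68), returning to the start.

Shape 2 is a open polyline drawn with `<polyline>`. Its stroke #ff0000 means engrave at S246, F2035. After flipping Y the toolpath is (38.69,96.00) → (27.21,178.50) → (49.90,20.01) → (82.41,83.83) → (90.30,25.41).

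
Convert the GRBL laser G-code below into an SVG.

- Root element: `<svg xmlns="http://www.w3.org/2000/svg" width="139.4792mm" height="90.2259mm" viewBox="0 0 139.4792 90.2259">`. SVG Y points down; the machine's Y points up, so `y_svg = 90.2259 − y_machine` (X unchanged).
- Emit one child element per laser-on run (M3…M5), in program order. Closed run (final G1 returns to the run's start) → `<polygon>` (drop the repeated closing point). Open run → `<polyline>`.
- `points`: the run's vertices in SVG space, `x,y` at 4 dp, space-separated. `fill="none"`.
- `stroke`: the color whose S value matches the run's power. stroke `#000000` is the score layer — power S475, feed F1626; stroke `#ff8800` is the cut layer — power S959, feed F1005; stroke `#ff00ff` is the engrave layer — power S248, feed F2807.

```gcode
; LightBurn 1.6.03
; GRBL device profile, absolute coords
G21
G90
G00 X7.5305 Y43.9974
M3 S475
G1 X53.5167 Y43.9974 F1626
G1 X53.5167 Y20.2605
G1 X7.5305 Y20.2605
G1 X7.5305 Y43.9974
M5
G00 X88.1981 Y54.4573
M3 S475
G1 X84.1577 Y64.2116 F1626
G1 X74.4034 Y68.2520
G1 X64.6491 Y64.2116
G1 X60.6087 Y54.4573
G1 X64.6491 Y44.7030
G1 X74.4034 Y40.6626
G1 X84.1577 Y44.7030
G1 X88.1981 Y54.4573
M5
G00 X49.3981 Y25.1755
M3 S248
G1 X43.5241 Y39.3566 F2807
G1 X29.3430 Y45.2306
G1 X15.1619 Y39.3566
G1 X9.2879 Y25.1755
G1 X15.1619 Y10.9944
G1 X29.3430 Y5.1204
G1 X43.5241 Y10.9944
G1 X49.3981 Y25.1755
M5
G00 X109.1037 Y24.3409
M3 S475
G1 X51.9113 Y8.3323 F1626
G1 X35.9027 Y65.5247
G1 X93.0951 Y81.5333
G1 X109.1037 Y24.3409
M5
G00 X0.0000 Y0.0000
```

y_svg = 90.2259 − y_m.

[1] S475→`#000000` (score); closed run; points: 7.5305,46.2285 53.5167,46.2285 53.5167,69.9654 7.5305,69.9654

[2] S475→`#000000` (score); closed run; points: 88.1981,35.7686 84.1577,26.0143 74.4034,21.9739 64.6491,26.0143 60.6087,35.7686 64.6491,45.5229 74.4034,49.5633 84.1577,45.5229

[3] S248→`#ff00ff` (engrave); closed run; points: 49.3981,65.0504 43.5241,50.8693 29.3430,44.9953 15.1619,50.8693 9.2879,65.0504 15.1619,79.2315 29.3430,85.1055 43.5241,79.2315

[4] S475→`#000000` (score); closed run; points: 109.1037,65.8850 51.9113,81.8936 35.9027,24.7012 93.0951,8.6926

<svg xmlns="http://www.w3.org/2000/svg" width="139.4792mm" height="90.2259mm" viewBox="0 0 139.4792 90.2259">
  <polygon points="7.5305,46.2285 53.5167,46.2285 53.5167,69.9654 7.5305,69.9654" fill="none" stroke="#000000"/>
  <polygon points="88.1981,35.7686 84.1577,26.0143 74.4034,21.9739 64.6491,26.0143 60.6087,35.7686 64.6491,45.5229 74.4034,49.5633 84.1577,45.5229" fill="none" stroke="#000000"/>
  <polygon points="49.3981,65.0504 43.5241,50.8693 29.3430,44.9953 15.1619,50.8693 9.2879,65.0504 15.1619,79.2315 29.3430,85.1055 43.5241,79.2315" fill="none" stroke="#ff00ff"/>
  <polygon points="109.1037,65.8850 51.9113,81.8936 35.9027,24.7012 93.0951,8.6926" fill="none" stroke="#000000"/>
</svg>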